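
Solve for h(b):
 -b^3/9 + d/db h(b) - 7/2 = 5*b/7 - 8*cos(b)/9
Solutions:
 h(b) = C1 + b^4/36 + 5*b^2/14 + 7*b/2 - 8*sin(b)/9


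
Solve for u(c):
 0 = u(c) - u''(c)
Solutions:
 u(c) = C1*exp(-c) + C2*exp(c)


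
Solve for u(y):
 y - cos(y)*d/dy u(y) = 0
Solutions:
 u(y) = C1 + Integral(y/cos(y), y)


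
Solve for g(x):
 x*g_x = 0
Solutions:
 g(x) = C1


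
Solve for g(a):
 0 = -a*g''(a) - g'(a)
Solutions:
 g(a) = C1 + C2*log(a)


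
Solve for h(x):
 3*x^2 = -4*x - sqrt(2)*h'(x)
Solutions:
 h(x) = C1 - sqrt(2)*x^3/2 - sqrt(2)*x^2


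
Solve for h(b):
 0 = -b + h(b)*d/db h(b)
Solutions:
 h(b) = -sqrt(C1 + b^2)
 h(b) = sqrt(C1 + b^2)


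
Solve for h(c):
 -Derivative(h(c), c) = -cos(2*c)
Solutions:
 h(c) = C1 + sin(2*c)/2


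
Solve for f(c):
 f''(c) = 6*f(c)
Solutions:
 f(c) = C1*exp(-sqrt(6)*c) + C2*exp(sqrt(6)*c)


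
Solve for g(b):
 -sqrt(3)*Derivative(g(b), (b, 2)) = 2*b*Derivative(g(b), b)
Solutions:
 g(b) = C1 + C2*erf(3^(3/4)*b/3)


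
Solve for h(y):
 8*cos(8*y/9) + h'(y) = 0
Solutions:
 h(y) = C1 - 9*sin(8*y/9)


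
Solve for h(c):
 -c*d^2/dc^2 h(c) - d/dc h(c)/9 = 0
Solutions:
 h(c) = C1 + C2*c^(8/9)


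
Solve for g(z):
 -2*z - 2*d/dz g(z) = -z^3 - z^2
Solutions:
 g(z) = C1 + z^4/8 + z^3/6 - z^2/2


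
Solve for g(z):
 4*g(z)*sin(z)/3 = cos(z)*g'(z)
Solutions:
 g(z) = C1/cos(z)^(4/3)


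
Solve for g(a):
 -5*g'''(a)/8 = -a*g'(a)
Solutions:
 g(a) = C1 + Integral(C2*airyai(2*5^(2/3)*a/5) + C3*airybi(2*5^(2/3)*a/5), a)


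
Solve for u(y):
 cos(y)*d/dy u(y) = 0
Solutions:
 u(y) = C1


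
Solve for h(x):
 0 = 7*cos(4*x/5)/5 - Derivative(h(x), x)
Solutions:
 h(x) = C1 + 7*sin(4*x/5)/4


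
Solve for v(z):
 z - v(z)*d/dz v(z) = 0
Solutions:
 v(z) = -sqrt(C1 + z^2)
 v(z) = sqrt(C1 + z^2)


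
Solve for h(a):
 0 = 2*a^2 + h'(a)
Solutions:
 h(a) = C1 - 2*a^3/3


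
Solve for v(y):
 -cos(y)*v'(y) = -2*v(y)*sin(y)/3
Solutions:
 v(y) = C1/cos(y)^(2/3)


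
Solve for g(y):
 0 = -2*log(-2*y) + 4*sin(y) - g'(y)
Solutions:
 g(y) = C1 - 2*y*log(-y) - 2*y*log(2) + 2*y - 4*cos(y)


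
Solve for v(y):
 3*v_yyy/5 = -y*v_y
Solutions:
 v(y) = C1 + Integral(C2*airyai(-3^(2/3)*5^(1/3)*y/3) + C3*airybi(-3^(2/3)*5^(1/3)*y/3), y)


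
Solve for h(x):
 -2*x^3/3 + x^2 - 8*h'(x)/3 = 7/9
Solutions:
 h(x) = C1 - x^4/16 + x^3/8 - 7*x/24


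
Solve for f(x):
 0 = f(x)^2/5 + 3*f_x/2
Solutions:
 f(x) = 15/(C1 + 2*x)


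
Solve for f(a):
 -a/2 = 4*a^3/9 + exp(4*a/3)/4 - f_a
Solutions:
 f(a) = C1 + a^4/9 + a^2/4 + 3*exp(4*a/3)/16


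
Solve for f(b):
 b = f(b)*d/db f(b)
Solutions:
 f(b) = -sqrt(C1 + b^2)
 f(b) = sqrt(C1 + b^2)


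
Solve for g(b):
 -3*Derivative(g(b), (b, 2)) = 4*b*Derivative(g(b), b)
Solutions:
 g(b) = C1 + C2*erf(sqrt(6)*b/3)


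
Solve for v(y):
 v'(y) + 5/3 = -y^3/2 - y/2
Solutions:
 v(y) = C1 - y^4/8 - y^2/4 - 5*y/3


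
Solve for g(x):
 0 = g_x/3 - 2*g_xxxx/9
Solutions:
 g(x) = C1 + C4*exp(2^(2/3)*3^(1/3)*x/2) + (C2*sin(2^(2/3)*3^(5/6)*x/4) + C3*cos(2^(2/3)*3^(5/6)*x/4))*exp(-2^(2/3)*3^(1/3)*x/4)


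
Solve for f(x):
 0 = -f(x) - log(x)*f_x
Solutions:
 f(x) = C1*exp(-li(x))


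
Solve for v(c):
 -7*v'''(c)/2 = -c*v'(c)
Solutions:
 v(c) = C1 + Integral(C2*airyai(2^(1/3)*7^(2/3)*c/7) + C3*airybi(2^(1/3)*7^(2/3)*c/7), c)


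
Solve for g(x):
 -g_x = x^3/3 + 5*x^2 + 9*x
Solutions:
 g(x) = C1 - x^4/12 - 5*x^3/3 - 9*x^2/2


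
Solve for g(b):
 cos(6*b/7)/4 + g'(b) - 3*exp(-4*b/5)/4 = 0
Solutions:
 g(b) = C1 - 7*sin(6*b/7)/24 - 15*exp(-4*b/5)/16


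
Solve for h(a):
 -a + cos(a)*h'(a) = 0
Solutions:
 h(a) = C1 + Integral(a/cos(a), a)


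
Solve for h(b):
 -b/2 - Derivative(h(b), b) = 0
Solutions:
 h(b) = C1 - b^2/4


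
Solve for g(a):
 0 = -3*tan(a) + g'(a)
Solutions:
 g(a) = C1 - 3*log(cos(a))


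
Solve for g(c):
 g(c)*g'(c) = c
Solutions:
 g(c) = -sqrt(C1 + c^2)
 g(c) = sqrt(C1 + c^2)


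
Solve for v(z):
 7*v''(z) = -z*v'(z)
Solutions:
 v(z) = C1 + C2*erf(sqrt(14)*z/14)


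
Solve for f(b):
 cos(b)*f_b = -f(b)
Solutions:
 f(b) = C1*sqrt(sin(b) - 1)/sqrt(sin(b) + 1)


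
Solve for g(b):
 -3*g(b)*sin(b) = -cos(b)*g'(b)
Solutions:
 g(b) = C1/cos(b)^3


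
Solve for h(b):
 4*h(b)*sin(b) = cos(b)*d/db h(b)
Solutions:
 h(b) = C1/cos(b)^4


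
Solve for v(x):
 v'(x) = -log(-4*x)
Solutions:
 v(x) = C1 - x*log(-x) + x*(1 - 2*log(2))


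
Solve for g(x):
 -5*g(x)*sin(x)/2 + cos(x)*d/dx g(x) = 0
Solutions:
 g(x) = C1/cos(x)^(5/2)


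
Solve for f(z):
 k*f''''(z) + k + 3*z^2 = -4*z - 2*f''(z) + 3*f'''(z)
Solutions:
 f(z) = C1 + C2*z + C3*exp(z*(3 - sqrt(9 - 8*k))/(2*k)) + C4*exp(z*(sqrt(9 - 8*k) + 3)/(2*k)) - z^4/8 - 13*z^3/12 + z^2*(4*k - 39)/8


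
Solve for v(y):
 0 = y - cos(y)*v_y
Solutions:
 v(y) = C1 + Integral(y/cos(y), y)


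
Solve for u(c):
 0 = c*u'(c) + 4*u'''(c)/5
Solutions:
 u(c) = C1 + Integral(C2*airyai(-10^(1/3)*c/2) + C3*airybi(-10^(1/3)*c/2), c)


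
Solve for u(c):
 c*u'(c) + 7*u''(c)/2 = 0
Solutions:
 u(c) = C1 + C2*erf(sqrt(7)*c/7)


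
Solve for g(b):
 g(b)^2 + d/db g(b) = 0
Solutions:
 g(b) = 1/(C1 + b)


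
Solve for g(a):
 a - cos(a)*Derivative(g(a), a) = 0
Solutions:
 g(a) = C1 + Integral(a/cos(a), a)


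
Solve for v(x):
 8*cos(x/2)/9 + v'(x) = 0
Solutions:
 v(x) = C1 - 16*sin(x/2)/9


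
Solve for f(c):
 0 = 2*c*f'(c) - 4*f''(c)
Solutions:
 f(c) = C1 + C2*erfi(c/2)


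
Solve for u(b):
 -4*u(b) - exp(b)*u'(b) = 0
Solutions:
 u(b) = C1*exp(4*exp(-b))


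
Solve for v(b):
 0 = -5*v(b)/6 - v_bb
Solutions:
 v(b) = C1*sin(sqrt(30)*b/6) + C2*cos(sqrt(30)*b/6)


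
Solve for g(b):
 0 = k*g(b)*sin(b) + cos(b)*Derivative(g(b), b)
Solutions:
 g(b) = C1*exp(k*log(cos(b)))


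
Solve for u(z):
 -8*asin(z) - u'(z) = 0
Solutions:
 u(z) = C1 - 8*z*asin(z) - 8*sqrt(1 - z^2)


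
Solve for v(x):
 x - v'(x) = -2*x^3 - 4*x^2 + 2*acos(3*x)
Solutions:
 v(x) = C1 + x^4/2 + 4*x^3/3 + x^2/2 - 2*x*acos(3*x) + 2*sqrt(1 - 9*x^2)/3


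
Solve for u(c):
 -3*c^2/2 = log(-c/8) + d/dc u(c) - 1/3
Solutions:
 u(c) = C1 - c^3/2 - c*log(-c) + c*(4/3 + 3*log(2))


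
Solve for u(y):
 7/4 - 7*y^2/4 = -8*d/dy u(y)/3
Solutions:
 u(y) = C1 + 7*y^3/32 - 21*y/32


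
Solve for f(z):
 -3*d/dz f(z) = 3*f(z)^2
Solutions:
 f(z) = 1/(C1 + z)


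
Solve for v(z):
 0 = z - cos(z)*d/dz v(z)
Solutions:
 v(z) = C1 + Integral(z/cos(z), z)


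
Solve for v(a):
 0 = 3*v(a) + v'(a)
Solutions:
 v(a) = C1*exp(-3*a)


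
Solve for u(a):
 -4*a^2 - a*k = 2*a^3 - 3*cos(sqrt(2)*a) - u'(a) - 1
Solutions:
 u(a) = C1 + a^4/2 + 4*a^3/3 + a^2*k/2 - a - 3*sqrt(2)*sin(sqrt(2)*a)/2


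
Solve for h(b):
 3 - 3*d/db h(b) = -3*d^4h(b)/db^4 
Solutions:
 h(b) = C1 + C4*exp(b) + b + (C2*sin(sqrt(3)*b/2) + C3*cos(sqrt(3)*b/2))*exp(-b/2)


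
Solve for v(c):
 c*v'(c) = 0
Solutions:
 v(c) = C1


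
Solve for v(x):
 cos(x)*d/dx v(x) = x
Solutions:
 v(x) = C1 + Integral(x/cos(x), x)


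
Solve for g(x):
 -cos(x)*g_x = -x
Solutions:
 g(x) = C1 + Integral(x/cos(x), x)


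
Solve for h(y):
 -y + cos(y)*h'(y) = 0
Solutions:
 h(y) = C1 + Integral(y/cos(y), y)


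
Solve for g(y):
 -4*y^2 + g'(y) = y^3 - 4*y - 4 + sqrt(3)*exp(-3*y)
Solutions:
 g(y) = C1 + y^4/4 + 4*y^3/3 - 2*y^2 - 4*y - sqrt(3)*exp(-3*y)/3


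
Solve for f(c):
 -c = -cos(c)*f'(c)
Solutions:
 f(c) = C1 + Integral(c/cos(c), c)


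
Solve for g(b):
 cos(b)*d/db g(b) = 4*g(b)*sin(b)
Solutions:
 g(b) = C1/cos(b)^4


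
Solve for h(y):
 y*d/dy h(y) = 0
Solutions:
 h(y) = C1


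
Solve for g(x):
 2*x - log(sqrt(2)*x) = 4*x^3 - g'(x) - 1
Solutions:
 g(x) = C1 + x^4 - x^2 + x*log(x) - 2*x + x*log(2)/2


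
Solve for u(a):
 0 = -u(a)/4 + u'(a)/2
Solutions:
 u(a) = C1*exp(a/2)


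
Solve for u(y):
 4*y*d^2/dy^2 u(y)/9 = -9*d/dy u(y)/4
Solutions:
 u(y) = C1 + C2/y^(65/16)


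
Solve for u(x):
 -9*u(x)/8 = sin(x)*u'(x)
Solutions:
 u(x) = C1*(cos(x) + 1)^(9/16)/(cos(x) - 1)^(9/16)


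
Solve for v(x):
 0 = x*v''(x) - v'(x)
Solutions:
 v(x) = C1 + C2*x^2


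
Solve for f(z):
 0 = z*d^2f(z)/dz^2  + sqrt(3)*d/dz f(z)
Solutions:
 f(z) = C1 + C2*z^(1 - sqrt(3))


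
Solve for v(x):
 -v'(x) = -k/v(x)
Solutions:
 v(x) = -sqrt(C1 + 2*k*x)
 v(x) = sqrt(C1 + 2*k*x)


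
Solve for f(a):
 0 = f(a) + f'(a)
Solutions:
 f(a) = C1*exp(-a)


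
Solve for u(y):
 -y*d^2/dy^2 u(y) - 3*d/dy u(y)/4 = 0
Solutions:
 u(y) = C1 + C2*y^(1/4)


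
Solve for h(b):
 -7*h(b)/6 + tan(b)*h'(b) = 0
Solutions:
 h(b) = C1*sin(b)^(7/6)


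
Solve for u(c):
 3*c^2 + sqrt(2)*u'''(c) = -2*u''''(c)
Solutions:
 u(c) = C1 + C2*c + C3*c^2 + C4*exp(-sqrt(2)*c/2) - sqrt(2)*c^5/40 + c^4/4 - sqrt(2)*c^3


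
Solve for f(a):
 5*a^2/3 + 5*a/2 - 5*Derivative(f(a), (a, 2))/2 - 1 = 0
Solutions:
 f(a) = C1 + C2*a + a^4/18 + a^3/6 - a^2/5


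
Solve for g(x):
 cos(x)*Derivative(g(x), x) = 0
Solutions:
 g(x) = C1


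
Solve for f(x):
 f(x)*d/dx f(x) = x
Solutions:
 f(x) = -sqrt(C1 + x^2)
 f(x) = sqrt(C1 + x^2)


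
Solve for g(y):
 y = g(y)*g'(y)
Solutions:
 g(y) = -sqrt(C1 + y^2)
 g(y) = sqrt(C1 + y^2)


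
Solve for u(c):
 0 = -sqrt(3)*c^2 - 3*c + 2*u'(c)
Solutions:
 u(c) = C1 + sqrt(3)*c^3/6 + 3*c^2/4


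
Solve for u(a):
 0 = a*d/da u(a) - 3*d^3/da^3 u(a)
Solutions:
 u(a) = C1 + Integral(C2*airyai(3^(2/3)*a/3) + C3*airybi(3^(2/3)*a/3), a)


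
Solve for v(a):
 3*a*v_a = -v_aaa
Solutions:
 v(a) = C1 + Integral(C2*airyai(-3^(1/3)*a) + C3*airybi(-3^(1/3)*a), a)


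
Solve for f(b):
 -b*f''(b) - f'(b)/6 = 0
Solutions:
 f(b) = C1 + C2*b^(5/6)


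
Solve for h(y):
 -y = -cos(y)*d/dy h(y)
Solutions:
 h(y) = C1 + Integral(y/cos(y), y)


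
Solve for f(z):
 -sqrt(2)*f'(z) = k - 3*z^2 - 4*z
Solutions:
 f(z) = C1 - sqrt(2)*k*z/2 + sqrt(2)*z^3/2 + sqrt(2)*z^2


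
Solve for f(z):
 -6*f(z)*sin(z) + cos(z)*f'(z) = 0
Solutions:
 f(z) = C1/cos(z)^6


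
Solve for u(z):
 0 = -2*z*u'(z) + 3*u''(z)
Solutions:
 u(z) = C1 + C2*erfi(sqrt(3)*z/3)


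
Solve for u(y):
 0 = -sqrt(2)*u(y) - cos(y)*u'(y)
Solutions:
 u(y) = C1*(sin(y) - 1)^(sqrt(2)/2)/(sin(y) + 1)^(sqrt(2)/2)


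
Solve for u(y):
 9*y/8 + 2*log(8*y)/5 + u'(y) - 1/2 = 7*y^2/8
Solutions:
 u(y) = C1 + 7*y^3/24 - 9*y^2/16 - 2*y*log(y)/5 - 6*y*log(2)/5 + 9*y/10


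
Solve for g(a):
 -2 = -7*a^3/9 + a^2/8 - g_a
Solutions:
 g(a) = C1 - 7*a^4/36 + a^3/24 + 2*a


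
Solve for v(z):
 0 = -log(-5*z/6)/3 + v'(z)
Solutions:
 v(z) = C1 + z*log(-z)/3 + z*(-log(6) - 1 + log(5))/3


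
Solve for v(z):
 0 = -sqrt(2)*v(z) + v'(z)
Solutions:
 v(z) = C1*exp(sqrt(2)*z)


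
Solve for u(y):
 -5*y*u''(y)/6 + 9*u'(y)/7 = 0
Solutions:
 u(y) = C1 + C2*y^(89/35)


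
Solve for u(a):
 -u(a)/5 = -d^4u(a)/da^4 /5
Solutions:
 u(a) = C1*exp(-a) + C2*exp(a) + C3*sin(a) + C4*cos(a)


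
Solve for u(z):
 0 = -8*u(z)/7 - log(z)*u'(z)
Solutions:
 u(z) = C1*exp(-8*li(z)/7)


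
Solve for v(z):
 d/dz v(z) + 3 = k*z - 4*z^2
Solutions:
 v(z) = C1 + k*z^2/2 - 4*z^3/3 - 3*z


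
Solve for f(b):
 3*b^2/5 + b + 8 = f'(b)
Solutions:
 f(b) = C1 + b^3/5 + b^2/2 + 8*b


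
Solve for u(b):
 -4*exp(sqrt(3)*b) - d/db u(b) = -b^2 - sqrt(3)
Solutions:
 u(b) = C1 + b^3/3 + sqrt(3)*b - 4*sqrt(3)*exp(sqrt(3)*b)/3


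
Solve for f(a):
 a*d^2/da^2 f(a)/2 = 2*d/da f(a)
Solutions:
 f(a) = C1 + C2*a^5


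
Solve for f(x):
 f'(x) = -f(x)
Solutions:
 f(x) = C1*exp(-x)


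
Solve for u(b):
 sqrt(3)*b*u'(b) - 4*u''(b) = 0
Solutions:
 u(b) = C1 + C2*erfi(sqrt(2)*3^(1/4)*b/4)


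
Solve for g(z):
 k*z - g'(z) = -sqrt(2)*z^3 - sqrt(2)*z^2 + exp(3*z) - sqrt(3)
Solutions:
 g(z) = C1 + k*z^2/2 + sqrt(2)*z^4/4 + sqrt(2)*z^3/3 + sqrt(3)*z - exp(3*z)/3


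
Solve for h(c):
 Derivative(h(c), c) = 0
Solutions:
 h(c) = C1


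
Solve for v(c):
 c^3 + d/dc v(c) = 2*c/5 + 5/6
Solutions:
 v(c) = C1 - c^4/4 + c^2/5 + 5*c/6


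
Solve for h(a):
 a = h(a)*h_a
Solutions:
 h(a) = -sqrt(C1 + a^2)
 h(a) = sqrt(C1 + a^2)


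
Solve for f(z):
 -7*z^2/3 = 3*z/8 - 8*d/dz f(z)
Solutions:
 f(z) = C1 + 7*z^3/72 + 3*z^2/128


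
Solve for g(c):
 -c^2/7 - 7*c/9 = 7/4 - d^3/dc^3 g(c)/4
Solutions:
 g(c) = C1 + C2*c + C3*c^2 + c^5/105 + 7*c^4/54 + 7*c^3/6


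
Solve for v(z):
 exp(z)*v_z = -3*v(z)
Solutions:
 v(z) = C1*exp(3*exp(-z))


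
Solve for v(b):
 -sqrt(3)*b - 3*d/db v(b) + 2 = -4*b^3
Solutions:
 v(b) = C1 + b^4/3 - sqrt(3)*b^2/6 + 2*b/3


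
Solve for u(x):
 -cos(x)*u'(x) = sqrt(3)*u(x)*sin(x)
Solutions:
 u(x) = C1*cos(x)^(sqrt(3))


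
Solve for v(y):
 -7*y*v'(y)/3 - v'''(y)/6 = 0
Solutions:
 v(y) = C1 + Integral(C2*airyai(-14^(1/3)*y) + C3*airybi(-14^(1/3)*y), y)


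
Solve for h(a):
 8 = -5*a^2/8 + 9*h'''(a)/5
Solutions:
 h(a) = C1 + C2*a + C3*a^2 + 5*a^5/864 + 20*a^3/27


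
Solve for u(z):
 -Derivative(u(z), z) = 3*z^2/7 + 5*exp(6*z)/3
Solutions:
 u(z) = C1 - z^3/7 - 5*exp(6*z)/18


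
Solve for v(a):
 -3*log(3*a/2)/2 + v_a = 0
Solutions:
 v(a) = C1 + 3*a*log(a)/2 - 3*a/2 - 3*a*log(2)/2 + 3*a*log(3)/2


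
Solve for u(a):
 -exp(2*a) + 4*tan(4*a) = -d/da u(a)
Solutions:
 u(a) = C1 + exp(2*a)/2 + log(cos(4*a))


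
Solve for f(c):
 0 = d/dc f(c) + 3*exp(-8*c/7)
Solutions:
 f(c) = C1 + 21*exp(-8*c/7)/8


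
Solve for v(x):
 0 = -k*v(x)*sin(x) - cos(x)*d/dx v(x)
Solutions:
 v(x) = C1*exp(k*log(cos(x)))


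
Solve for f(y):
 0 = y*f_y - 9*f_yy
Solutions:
 f(y) = C1 + C2*erfi(sqrt(2)*y/6)


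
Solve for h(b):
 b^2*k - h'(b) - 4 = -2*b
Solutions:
 h(b) = C1 + b^3*k/3 + b^2 - 4*b


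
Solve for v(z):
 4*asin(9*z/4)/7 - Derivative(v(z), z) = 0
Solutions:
 v(z) = C1 + 4*z*asin(9*z/4)/7 + 4*sqrt(16 - 81*z^2)/63


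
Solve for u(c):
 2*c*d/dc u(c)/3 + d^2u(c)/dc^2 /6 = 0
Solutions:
 u(c) = C1 + C2*erf(sqrt(2)*c)


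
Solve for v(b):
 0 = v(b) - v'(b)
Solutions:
 v(b) = C1*exp(b)


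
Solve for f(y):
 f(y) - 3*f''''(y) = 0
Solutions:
 f(y) = C1*exp(-3^(3/4)*y/3) + C2*exp(3^(3/4)*y/3) + C3*sin(3^(3/4)*y/3) + C4*cos(3^(3/4)*y/3)


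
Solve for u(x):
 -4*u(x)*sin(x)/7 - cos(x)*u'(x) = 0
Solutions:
 u(x) = C1*cos(x)^(4/7)


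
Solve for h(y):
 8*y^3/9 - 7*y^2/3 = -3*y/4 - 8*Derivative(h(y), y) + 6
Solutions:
 h(y) = C1 - y^4/36 + 7*y^3/72 - 3*y^2/64 + 3*y/4


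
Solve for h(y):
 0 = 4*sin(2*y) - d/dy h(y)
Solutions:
 h(y) = C1 - 2*cos(2*y)


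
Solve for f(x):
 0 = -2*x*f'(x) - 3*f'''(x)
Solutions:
 f(x) = C1 + Integral(C2*airyai(-2^(1/3)*3^(2/3)*x/3) + C3*airybi(-2^(1/3)*3^(2/3)*x/3), x)


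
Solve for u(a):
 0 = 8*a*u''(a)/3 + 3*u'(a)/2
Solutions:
 u(a) = C1 + C2*a^(7/16)


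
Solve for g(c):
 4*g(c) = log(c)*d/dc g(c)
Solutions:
 g(c) = C1*exp(4*li(c))


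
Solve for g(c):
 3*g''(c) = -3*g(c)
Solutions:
 g(c) = C1*sin(c) + C2*cos(c)


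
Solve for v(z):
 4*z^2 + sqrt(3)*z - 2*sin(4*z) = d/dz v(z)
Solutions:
 v(z) = C1 + 4*z^3/3 + sqrt(3)*z^2/2 + cos(4*z)/2


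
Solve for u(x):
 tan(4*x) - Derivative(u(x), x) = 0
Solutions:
 u(x) = C1 - log(cos(4*x))/4


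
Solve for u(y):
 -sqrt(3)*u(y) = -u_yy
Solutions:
 u(y) = C1*exp(-3^(1/4)*y) + C2*exp(3^(1/4)*y)


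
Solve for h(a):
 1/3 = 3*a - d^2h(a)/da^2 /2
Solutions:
 h(a) = C1 + C2*a + a^3 - a^2/3


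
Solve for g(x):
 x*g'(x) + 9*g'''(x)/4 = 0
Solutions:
 g(x) = C1 + Integral(C2*airyai(-2^(2/3)*3^(1/3)*x/3) + C3*airybi(-2^(2/3)*3^(1/3)*x/3), x)


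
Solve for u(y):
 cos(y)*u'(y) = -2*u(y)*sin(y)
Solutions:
 u(y) = C1*cos(y)^2


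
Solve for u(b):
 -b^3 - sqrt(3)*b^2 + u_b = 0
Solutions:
 u(b) = C1 + b^4/4 + sqrt(3)*b^3/3


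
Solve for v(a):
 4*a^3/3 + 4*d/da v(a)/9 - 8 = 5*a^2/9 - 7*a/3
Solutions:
 v(a) = C1 - 3*a^4/4 + 5*a^3/12 - 21*a^2/8 + 18*a


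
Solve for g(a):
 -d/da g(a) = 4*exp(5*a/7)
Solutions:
 g(a) = C1 - 28*exp(5*a/7)/5


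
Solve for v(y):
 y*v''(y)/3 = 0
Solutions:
 v(y) = C1 + C2*y


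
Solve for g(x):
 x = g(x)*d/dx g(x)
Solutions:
 g(x) = -sqrt(C1 + x^2)
 g(x) = sqrt(C1 + x^2)


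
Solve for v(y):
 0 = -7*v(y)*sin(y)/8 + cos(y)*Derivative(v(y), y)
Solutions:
 v(y) = C1/cos(y)^(7/8)


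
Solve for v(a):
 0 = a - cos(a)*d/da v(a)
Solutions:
 v(a) = C1 + Integral(a/cos(a), a)


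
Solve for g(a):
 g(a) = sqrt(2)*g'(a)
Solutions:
 g(a) = C1*exp(sqrt(2)*a/2)


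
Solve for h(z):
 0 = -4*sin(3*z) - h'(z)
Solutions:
 h(z) = C1 + 4*cos(3*z)/3


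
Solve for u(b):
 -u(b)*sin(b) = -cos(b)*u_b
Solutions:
 u(b) = C1/cos(b)


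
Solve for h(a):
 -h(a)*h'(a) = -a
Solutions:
 h(a) = -sqrt(C1 + a^2)
 h(a) = sqrt(C1 + a^2)


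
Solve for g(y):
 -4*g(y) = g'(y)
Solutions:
 g(y) = C1*exp(-4*y)


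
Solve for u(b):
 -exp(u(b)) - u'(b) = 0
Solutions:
 u(b) = log(1/(C1 + b))


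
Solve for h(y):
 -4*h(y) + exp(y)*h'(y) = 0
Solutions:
 h(y) = C1*exp(-4*exp(-y))


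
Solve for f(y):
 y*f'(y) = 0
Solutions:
 f(y) = C1


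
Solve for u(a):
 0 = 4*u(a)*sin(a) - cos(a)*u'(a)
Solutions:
 u(a) = C1/cos(a)^4


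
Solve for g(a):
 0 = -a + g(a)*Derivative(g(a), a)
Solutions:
 g(a) = -sqrt(C1 + a^2)
 g(a) = sqrt(C1 + a^2)


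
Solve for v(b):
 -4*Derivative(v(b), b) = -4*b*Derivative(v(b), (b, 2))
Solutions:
 v(b) = C1 + C2*b^2


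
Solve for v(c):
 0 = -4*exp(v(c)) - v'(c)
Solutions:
 v(c) = log(1/(C1 + 4*c))


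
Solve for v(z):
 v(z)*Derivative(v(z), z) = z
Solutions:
 v(z) = -sqrt(C1 + z^2)
 v(z) = sqrt(C1 + z^2)


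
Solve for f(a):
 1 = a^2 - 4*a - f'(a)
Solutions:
 f(a) = C1 + a^3/3 - 2*a^2 - a


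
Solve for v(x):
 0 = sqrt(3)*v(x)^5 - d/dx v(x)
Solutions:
 v(x) = -(-1/(C1 + 4*sqrt(3)*x))^(1/4)
 v(x) = (-1/(C1 + 4*sqrt(3)*x))^(1/4)
 v(x) = -I*(-1/(C1 + 4*sqrt(3)*x))^(1/4)
 v(x) = I*(-1/(C1 + 4*sqrt(3)*x))^(1/4)


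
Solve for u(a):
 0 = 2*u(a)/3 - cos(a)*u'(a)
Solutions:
 u(a) = C1*(sin(a) + 1)^(1/3)/(sin(a) - 1)^(1/3)


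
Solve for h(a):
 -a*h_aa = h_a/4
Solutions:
 h(a) = C1 + C2*a^(3/4)


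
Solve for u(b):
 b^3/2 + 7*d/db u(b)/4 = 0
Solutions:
 u(b) = C1 - b^4/14


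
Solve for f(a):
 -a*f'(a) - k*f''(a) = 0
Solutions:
 f(a) = C1 + C2*sqrt(k)*erf(sqrt(2)*a*sqrt(1/k)/2)


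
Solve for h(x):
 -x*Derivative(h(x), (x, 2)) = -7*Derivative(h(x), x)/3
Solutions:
 h(x) = C1 + C2*x^(10/3)


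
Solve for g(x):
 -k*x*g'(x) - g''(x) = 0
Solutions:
 g(x) = Piecewise((-sqrt(2)*sqrt(pi)*C1*erf(sqrt(2)*sqrt(k)*x/2)/(2*sqrt(k)) - C2, (k > 0) | (k < 0)), (-C1*x - C2, True))


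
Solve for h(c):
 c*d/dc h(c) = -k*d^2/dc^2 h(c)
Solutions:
 h(c) = C1 + C2*sqrt(k)*erf(sqrt(2)*c*sqrt(1/k)/2)


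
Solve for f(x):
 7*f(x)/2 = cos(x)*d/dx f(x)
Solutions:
 f(x) = C1*(sin(x) + 1)^(7/4)/(sin(x) - 1)^(7/4)


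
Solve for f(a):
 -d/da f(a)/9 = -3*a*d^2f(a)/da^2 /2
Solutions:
 f(a) = C1 + C2*a^(29/27)


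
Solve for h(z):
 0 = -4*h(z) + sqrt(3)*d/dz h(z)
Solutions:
 h(z) = C1*exp(4*sqrt(3)*z/3)


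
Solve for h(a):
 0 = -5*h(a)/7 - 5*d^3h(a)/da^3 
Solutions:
 h(a) = C3*exp(-7^(2/3)*a/7) + (C1*sin(sqrt(3)*7^(2/3)*a/14) + C2*cos(sqrt(3)*7^(2/3)*a/14))*exp(7^(2/3)*a/14)


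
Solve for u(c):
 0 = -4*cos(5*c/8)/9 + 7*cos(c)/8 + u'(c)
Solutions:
 u(c) = C1 + 32*sin(5*c/8)/45 - 7*sin(c)/8


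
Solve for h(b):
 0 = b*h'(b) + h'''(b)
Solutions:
 h(b) = C1 + Integral(C2*airyai(-b) + C3*airybi(-b), b)


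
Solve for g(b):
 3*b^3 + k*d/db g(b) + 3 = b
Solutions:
 g(b) = C1 - 3*b^4/(4*k) + b^2/(2*k) - 3*b/k


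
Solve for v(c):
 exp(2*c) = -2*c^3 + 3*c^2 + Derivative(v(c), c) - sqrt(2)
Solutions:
 v(c) = C1 + c^4/2 - c^3 + sqrt(2)*c + exp(2*c)/2


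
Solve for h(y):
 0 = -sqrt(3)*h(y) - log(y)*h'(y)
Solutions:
 h(y) = C1*exp(-sqrt(3)*li(y))


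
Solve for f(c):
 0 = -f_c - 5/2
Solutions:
 f(c) = C1 - 5*c/2


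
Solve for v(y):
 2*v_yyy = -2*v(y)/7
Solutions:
 v(y) = C3*exp(-7^(2/3)*y/7) + (C1*sin(sqrt(3)*7^(2/3)*y/14) + C2*cos(sqrt(3)*7^(2/3)*y/14))*exp(7^(2/3)*y/14)


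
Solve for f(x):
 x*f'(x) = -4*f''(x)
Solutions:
 f(x) = C1 + C2*erf(sqrt(2)*x/4)


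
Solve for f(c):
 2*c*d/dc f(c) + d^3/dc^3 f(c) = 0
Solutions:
 f(c) = C1 + Integral(C2*airyai(-2^(1/3)*c) + C3*airybi(-2^(1/3)*c), c)


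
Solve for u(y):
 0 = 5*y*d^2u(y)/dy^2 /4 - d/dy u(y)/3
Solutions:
 u(y) = C1 + C2*y^(19/15)


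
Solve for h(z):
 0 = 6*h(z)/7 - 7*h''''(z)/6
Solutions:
 h(z) = C1*exp(-sqrt(42)*z/7) + C2*exp(sqrt(42)*z/7) + C3*sin(sqrt(42)*z/7) + C4*cos(sqrt(42)*z/7)


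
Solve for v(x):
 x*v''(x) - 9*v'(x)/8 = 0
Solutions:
 v(x) = C1 + C2*x^(17/8)


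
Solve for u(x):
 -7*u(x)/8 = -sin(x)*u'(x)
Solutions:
 u(x) = C1*(cos(x) - 1)^(7/16)/(cos(x) + 1)^(7/16)


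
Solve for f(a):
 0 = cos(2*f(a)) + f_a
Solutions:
 f(a) = -asin((C1 + exp(4*a))/(C1 - exp(4*a)))/2 + pi/2
 f(a) = asin((C1 + exp(4*a))/(C1 - exp(4*a)))/2


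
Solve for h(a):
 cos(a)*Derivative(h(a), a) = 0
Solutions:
 h(a) = C1


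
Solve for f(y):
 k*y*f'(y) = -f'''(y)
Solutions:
 f(y) = C1 + Integral(C2*airyai(y*(-k)^(1/3)) + C3*airybi(y*(-k)^(1/3)), y)


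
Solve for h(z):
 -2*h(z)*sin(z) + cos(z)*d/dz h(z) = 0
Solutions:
 h(z) = C1/cos(z)^2


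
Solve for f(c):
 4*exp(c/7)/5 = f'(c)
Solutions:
 f(c) = C1 + 28*exp(c/7)/5


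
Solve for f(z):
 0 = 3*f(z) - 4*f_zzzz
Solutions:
 f(z) = C1*exp(-sqrt(2)*3^(1/4)*z/2) + C2*exp(sqrt(2)*3^(1/4)*z/2) + C3*sin(sqrt(2)*3^(1/4)*z/2) + C4*cos(sqrt(2)*3^(1/4)*z/2)


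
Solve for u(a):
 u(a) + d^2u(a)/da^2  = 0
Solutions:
 u(a) = C1*sin(a) + C2*cos(a)


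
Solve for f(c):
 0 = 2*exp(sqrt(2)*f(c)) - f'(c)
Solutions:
 f(c) = sqrt(2)*(2*log(-1/(C1 + 2*c)) - log(2))/4


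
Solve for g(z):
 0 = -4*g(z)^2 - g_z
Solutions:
 g(z) = 1/(C1 + 4*z)


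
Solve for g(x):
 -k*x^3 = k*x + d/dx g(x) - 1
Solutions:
 g(x) = C1 - k*x^4/4 - k*x^2/2 + x


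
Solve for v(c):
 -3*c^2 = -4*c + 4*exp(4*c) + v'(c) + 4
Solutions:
 v(c) = C1 - c^3 + 2*c^2 - 4*c - exp(4*c)


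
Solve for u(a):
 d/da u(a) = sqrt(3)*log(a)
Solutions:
 u(a) = C1 + sqrt(3)*a*log(a) - sqrt(3)*a


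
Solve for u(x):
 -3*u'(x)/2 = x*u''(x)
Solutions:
 u(x) = C1 + C2/sqrt(x)


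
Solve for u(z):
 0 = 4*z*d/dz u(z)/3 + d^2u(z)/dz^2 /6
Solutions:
 u(z) = C1 + C2*erf(2*z)


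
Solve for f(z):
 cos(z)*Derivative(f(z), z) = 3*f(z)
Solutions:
 f(z) = C1*(sin(z) + 1)^(3/2)/(sin(z) - 1)^(3/2)


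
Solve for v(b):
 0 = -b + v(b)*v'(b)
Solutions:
 v(b) = -sqrt(C1 + b^2)
 v(b) = sqrt(C1 + b^2)


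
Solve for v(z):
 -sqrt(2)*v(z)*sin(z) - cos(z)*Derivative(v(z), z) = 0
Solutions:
 v(z) = C1*cos(z)^(sqrt(2))


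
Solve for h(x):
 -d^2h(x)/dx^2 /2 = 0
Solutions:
 h(x) = C1 + C2*x


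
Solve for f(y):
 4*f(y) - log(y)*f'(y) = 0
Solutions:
 f(y) = C1*exp(4*li(y))


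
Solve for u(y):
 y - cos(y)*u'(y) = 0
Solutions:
 u(y) = C1 + Integral(y/cos(y), y)


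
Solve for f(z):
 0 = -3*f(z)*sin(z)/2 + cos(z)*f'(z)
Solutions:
 f(z) = C1/cos(z)^(3/2)


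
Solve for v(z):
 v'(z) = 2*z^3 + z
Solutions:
 v(z) = C1 + z^4/2 + z^2/2


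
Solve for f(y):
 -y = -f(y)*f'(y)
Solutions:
 f(y) = -sqrt(C1 + y^2)
 f(y) = sqrt(C1 + y^2)


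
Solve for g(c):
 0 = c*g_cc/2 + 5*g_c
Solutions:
 g(c) = C1 + C2/c^9


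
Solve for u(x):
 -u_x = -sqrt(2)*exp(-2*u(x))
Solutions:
 u(x) = log(-sqrt(C1 + 2*sqrt(2)*x))
 u(x) = log(C1 + 2*sqrt(2)*x)/2


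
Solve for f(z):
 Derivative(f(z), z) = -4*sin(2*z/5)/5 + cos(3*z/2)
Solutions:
 f(z) = C1 + 2*sin(3*z/2)/3 + 2*cos(2*z/5)


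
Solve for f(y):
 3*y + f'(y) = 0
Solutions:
 f(y) = C1 - 3*y^2/2


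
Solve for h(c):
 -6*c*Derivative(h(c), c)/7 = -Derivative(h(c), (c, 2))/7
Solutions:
 h(c) = C1 + C2*erfi(sqrt(3)*c)


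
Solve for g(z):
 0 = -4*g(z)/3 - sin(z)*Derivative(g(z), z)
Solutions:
 g(z) = C1*(cos(z) + 1)^(2/3)/(cos(z) - 1)^(2/3)


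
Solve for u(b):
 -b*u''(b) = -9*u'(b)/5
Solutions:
 u(b) = C1 + C2*b^(14/5)


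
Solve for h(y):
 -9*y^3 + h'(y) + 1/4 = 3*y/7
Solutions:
 h(y) = C1 + 9*y^4/4 + 3*y^2/14 - y/4


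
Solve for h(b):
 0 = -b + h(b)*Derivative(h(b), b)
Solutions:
 h(b) = -sqrt(C1 + b^2)
 h(b) = sqrt(C1 + b^2)


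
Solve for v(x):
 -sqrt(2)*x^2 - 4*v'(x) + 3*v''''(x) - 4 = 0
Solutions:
 v(x) = C1 + C4*exp(6^(2/3)*x/3) - sqrt(2)*x^3/12 - x + (C2*sin(2^(2/3)*3^(1/6)*x/2) + C3*cos(2^(2/3)*3^(1/6)*x/2))*exp(-6^(2/3)*x/6)


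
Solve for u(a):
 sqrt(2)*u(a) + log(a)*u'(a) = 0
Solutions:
 u(a) = C1*exp(-sqrt(2)*li(a))


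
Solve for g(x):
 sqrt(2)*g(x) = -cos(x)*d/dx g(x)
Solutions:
 g(x) = C1*(sin(x) - 1)^(sqrt(2)/2)/(sin(x) + 1)^(sqrt(2)/2)


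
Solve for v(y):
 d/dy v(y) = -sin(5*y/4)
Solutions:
 v(y) = C1 + 4*cos(5*y/4)/5


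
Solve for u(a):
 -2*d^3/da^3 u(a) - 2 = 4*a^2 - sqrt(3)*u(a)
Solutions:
 u(a) = C3*exp(2^(2/3)*3^(1/6)*a/2) + 4*sqrt(3)*a^2/3 + (C1*sin(6^(2/3)*a/4) + C2*cos(6^(2/3)*a/4))*exp(-2^(2/3)*3^(1/6)*a/4) + 2*sqrt(3)/3


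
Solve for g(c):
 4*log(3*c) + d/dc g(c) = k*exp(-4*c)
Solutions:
 g(c) = C1 - 4*c*log(c) + 4*c*(1 - log(3)) - k*exp(-4*c)/4


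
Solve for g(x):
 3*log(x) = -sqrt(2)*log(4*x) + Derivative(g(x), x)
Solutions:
 g(x) = C1 + sqrt(2)*x*log(x) + 3*x*log(x) - 3*x - sqrt(2)*x + 2*sqrt(2)*x*log(2)


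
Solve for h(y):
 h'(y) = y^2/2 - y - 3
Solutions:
 h(y) = C1 + y^3/6 - y^2/2 - 3*y


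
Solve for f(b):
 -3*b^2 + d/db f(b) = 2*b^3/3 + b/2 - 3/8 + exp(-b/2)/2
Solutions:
 f(b) = C1 + b^4/6 + b^3 + b^2/4 - 3*b/8 - 1/sqrt(exp(b))


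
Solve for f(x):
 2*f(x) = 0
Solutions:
 f(x) = 0


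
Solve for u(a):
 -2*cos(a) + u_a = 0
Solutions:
 u(a) = C1 + 2*sin(a)


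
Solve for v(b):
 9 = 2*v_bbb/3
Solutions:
 v(b) = C1 + C2*b + C3*b^2 + 9*b^3/4


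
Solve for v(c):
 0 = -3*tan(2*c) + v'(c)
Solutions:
 v(c) = C1 - 3*log(cos(2*c))/2


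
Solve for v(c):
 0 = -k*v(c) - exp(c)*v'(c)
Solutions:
 v(c) = C1*exp(k*exp(-c))


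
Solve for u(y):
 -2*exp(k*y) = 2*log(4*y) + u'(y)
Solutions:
 u(y) = C1 - 2*y*log(y) + 2*y*(1 - 2*log(2)) + Piecewise((-2*exp(k*y)/k, Ne(k, 0)), (-2*y, True))


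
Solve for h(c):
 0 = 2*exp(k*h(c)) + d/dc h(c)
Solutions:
 h(c) = Piecewise((log(1/(C1*k + 2*c*k))/k, Ne(k, 0)), (nan, True))
 h(c) = Piecewise((C1 - 2*c, Eq(k, 0)), (nan, True))


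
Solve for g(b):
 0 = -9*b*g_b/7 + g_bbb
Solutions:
 g(b) = C1 + Integral(C2*airyai(21^(2/3)*b/7) + C3*airybi(21^(2/3)*b/7), b)


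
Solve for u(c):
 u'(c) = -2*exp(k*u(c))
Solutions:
 u(c) = Piecewise((log(1/(C1*k + 2*c*k))/k, Ne(k, 0)), (nan, True))
 u(c) = Piecewise((C1 - 2*c, Eq(k, 0)), (nan, True))


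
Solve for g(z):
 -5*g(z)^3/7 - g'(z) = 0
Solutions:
 g(z) = -sqrt(14)*sqrt(-1/(C1 - 5*z))/2
 g(z) = sqrt(14)*sqrt(-1/(C1 - 5*z))/2


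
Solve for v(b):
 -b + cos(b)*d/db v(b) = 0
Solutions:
 v(b) = C1 + Integral(b/cos(b), b)


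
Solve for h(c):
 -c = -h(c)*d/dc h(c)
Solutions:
 h(c) = -sqrt(C1 + c^2)
 h(c) = sqrt(C1 + c^2)


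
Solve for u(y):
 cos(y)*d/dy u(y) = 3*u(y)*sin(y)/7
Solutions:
 u(y) = C1/cos(y)^(3/7)


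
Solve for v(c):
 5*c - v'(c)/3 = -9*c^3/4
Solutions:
 v(c) = C1 + 27*c^4/16 + 15*c^2/2


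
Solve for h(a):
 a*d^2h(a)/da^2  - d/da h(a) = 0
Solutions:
 h(a) = C1 + C2*a^2


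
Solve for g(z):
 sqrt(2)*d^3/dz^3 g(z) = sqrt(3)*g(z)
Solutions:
 g(z) = C3*exp(2^(5/6)*3^(1/6)*z/2) + (C1*sin(2^(5/6)*3^(2/3)*z/4) + C2*cos(2^(5/6)*3^(2/3)*z/4))*exp(-2^(5/6)*3^(1/6)*z/4)


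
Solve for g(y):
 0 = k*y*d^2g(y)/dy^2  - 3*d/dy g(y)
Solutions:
 g(y) = C1 + y^(((re(k) + 3)*re(k) + im(k)^2)/(re(k)^2 + im(k)^2))*(C2*sin(3*log(y)*Abs(im(k))/(re(k)^2 + im(k)^2)) + C3*cos(3*log(y)*im(k)/(re(k)^2 + im(k)^2)))


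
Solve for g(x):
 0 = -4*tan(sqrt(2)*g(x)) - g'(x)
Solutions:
 g(x) = sqrt(2)*(pi - asin(C1*exp(-4*sqrt(2)*x)))/2
 g(x) = sqrt(2)*asin(C1*exp(-4*sqrt(2)*x))/2


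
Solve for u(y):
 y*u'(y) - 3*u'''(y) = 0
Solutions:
 u(y) = C1 + Integral(C2*airyai(3^(2/3)*y/3) + C3*airybi(3^(2/3)*y/3), y)


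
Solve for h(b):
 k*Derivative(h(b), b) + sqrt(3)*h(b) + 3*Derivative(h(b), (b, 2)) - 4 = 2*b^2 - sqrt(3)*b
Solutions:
 h(b) = C1*exp(b*(-k + sqrt(k^2 - 12*sqrt(3)))/6) + C2*exp(-b*(k + sqrt(k^2 - 12*sqrt(3)))/6) + 2*sqrt(3)*b^2/3 - 4*b*k/3 - b + 4*sqrt(3)*k^2/9 + sqrt(3)*k/3 - 4 + 4*sqrt(3)/3


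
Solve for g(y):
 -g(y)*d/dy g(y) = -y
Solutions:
 g(y) = -sqrt(C1 + y^2)
 g(y) = sqrt(C1 + y^2)


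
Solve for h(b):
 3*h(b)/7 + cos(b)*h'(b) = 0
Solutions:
 h(b) = C1*(sin(b) - 1)^(3/14)/(sin(b) + 1)^(3/14)


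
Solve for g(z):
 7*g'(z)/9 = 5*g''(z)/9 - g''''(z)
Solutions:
 g(z) = C1 + C2*exp(z*(10*18^(1/3)/(sqrt(34221) + 189)^(1/3) + 12^(1/3)*(sqrt(34221) + 189)^(1/3))/36)*sin(2^(1/3)*3^(1/6)*z*(-2^(1/3)*3^(2/3)*(sqrt(34221) + 189)^(1/3) + 30/(sqrt(34221) + 189)^(1/3))/36) + C3*exp(z*(10*18^(1/3)/(sqrt(34221) + 189)^(1/3) + 12^(1/3)*(sqrt(34221) + 189)^(1/3))/36)*cos(2^(1/3)*3^(1/6)*z*(-2^(1/3)*3^(2/3)*(sqrt(34221) + 189)^(1/3) + 30/(sqrt(34221) + 189)^(1/3))/36) + C4*exp(-z*(10*18^(1/3)/(sqrt(34221) + 189)^(1/3) + 12^(1/3)*(sqrt(34221) + 189)^(1/3))/18)


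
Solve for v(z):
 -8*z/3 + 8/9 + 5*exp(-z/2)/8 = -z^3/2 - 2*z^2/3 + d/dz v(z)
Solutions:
 v(z) = C1 + z^4/8 + 2*z^3/9 - 4*z^2/3 + 8*z/9 - 5*exp(-z/2)/4


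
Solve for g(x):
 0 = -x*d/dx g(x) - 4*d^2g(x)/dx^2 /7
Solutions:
 g(x) = C1 + C2*erf(sqrt(14)*x/4)


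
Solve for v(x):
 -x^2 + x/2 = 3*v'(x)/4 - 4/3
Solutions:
 v(x) = C1 - 4*x^3/9 + x^2/3 + 16*x/9


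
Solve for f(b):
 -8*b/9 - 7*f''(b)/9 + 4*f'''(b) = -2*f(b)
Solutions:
 f(b) = C1*exp(b*(49/(324*sqrt(942726) + 314585)^(1/3) + 14 + (324*sqrt(942726) + 314585)^(1/3))/216)*sin(sqrt(3)*b*(-(324*sqrt(942726) + 314585)^(1/3) + 49/(324*sqrt(942726) + 314585)^(1/3))/216) + C2*exp(b*(49/(324*sqrt(942726) + 314585)^(1/3) + 14 + (324*sqrt(942726) + 314585)^(1/3))/216)*cos(sqrt(3)*b*(-(324*sqrt(942726) + 314585)^(1/3) + 49/(324*sqrt(942726) + 314585)^(1/3))/216) + C3*exp(b*(-(324*sqrt(942726) + 314585)^(1/3) - 49/(324*sqrt(942726) + 314585)^(1/3) + 7)/108) + 4*b/9


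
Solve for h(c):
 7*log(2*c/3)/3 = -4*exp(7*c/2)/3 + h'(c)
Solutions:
 h(c) = C1 + 7*c*log(c)/3 + 7*c*(-log(3) - 1 + log(2))/3 + 8*exp(7*c/2)/21


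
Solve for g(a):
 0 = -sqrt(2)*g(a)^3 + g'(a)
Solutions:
 g(a) = -sqrt(2)*sqrt(-1/(C1 + sqrt(2)*a))/2
 g(a) = sqrt(2)*sqrt(-1/(C1 + sqrt(2)*a))/2


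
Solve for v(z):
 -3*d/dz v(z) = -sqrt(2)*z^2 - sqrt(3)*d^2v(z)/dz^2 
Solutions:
 v(z) = C1 + C2*exp(sqrt(3)*z) + sqrt(2)*z^3/9 + sqrt(6)*z^2/9 + 2*sqrt(2)*z/9


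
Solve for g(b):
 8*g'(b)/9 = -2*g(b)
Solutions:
 g(b) = C1*exp(-9*b/4)


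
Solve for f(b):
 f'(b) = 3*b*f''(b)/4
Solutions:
 f(b) = C1 + C2*b^(7/3)


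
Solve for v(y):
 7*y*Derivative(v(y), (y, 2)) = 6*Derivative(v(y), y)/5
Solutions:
 v(y) = C1 + C2*y^(41/35)


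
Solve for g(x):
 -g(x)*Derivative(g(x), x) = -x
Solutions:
 g(x) = -sqrt(C1 + x^2)
 g(x) = sqrt(C1 + x^2)


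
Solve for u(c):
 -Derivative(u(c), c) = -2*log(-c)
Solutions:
 u(c) = C1 + 2*c*log(-c) - 2*c


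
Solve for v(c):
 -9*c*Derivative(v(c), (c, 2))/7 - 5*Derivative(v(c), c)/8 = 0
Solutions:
 v(c) = C1 + C2*c^(37/72)


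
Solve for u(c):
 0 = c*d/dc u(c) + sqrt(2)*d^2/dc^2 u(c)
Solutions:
 u(c) = C1 + C2*erf(2^(1/4)*c/2)


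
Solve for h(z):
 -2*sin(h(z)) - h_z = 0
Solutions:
 h(z) = -acos((-C1 - exp(4*z))/(C1 - exp(4*z))) + 2*pi
 h(z) = acos((-C1 - exp(4*z))/(C1 - exp(4*z)))


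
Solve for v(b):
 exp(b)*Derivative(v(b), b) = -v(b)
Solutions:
 v(b) = C1*exp(exp(-b))


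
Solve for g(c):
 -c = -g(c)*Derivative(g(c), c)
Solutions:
 g(c) = -sqrt(C1 + c^2)
 g(c) = sqrt(C1 + c^2)


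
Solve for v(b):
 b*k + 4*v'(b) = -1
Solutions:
 v(b) = C1 - b^2*k/8 - b/4


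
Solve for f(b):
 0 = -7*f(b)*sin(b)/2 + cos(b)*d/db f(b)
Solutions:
 f(b) = C1/cos(b)^(7/2)


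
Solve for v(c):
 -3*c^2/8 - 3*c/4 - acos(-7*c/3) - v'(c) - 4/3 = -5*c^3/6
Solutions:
 v(c) = C1 + 5*c^4/24 - c^3/8 - 3*c^2/8 - c*acos(-7*c/3) - 4*c/3 - sqrt(9 - 49*c^2)/7


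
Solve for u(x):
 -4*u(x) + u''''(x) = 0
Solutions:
 u(x) = C1*exp(-sqrt(2)*x) + C2*exp(sqrt(2)*x) + C3*sin(sqrt(2)*x) + C4*cos(sqrt(2)*x)


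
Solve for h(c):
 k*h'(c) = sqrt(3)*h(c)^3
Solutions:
 h(c) = -sqrt(2)*sqrt(-k/(C1*k + sqrt(3)*c))/2
 h(c) = sqrt(2)*sqrt(-k/(C1*k + sqrt(3)*c))/2


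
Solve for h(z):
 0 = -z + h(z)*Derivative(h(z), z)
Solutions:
 h(z) = -sqrt(C1 + z^2)
 h(z) = sqrt(C1 + z^2)


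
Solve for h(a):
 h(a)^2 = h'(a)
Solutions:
 h(a) = -1/(C1 + a)


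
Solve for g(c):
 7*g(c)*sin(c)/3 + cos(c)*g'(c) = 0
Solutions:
 g(c) = C1*cos(c)^(7/3)


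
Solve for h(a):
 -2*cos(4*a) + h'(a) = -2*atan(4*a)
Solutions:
 h(a) = C1 - 2*a*atan(4*a) + log(16*a^2 + 1)/4 + sin(4*a)/2


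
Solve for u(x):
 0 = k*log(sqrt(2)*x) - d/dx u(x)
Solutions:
 u(x) = C1 + k*x*log(x) - k*x + k*x*log(2)/2


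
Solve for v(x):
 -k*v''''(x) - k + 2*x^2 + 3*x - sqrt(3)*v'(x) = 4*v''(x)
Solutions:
 v(x) = C1 + C2*exp(2^(1/3)*x*(2^(1/3)*sqrt(3)*(sqrt((81 + 256/k)/k^2) + 9/k)^(1/3)/12 - 2^(1/3)*I*(sqrt((81 + 256/k)/k^2) + 9/k)^(1/3)/4 + 8/(k*(-sqrt(3) + 3*I)*(sqrt((81 + 256/k)/k^2) + 9/k)^(1/3)))) + C3*exp(2^(1/3)*x*(2^(1/3)*sqrt(3)*(sqrt((81 + 256/k)/k^2) + 9/k)^(1/3)/12 + 2^(1/3)*I*(sqrt((81 + 256/k)/k^2) + 9/k)^(1/3)/4 - 8/(k*(sqrt(3) + 3*I)*(sqrt((81 + 256/k)/k^2) + 9/k)^(1/3)))) + C4*exp(2^(1/3)*sqrt(3)*x*(-2^(1/3)*(sqrt((81 + 256/k)/k^2) + 9/k)^(1/3) + 8/(k*(sqrt((81 + 256/k)/k^2) + 9/k)^(1/3)))/6) - sqrt(3)*k*x/3 + 2*sqrt(3)*x^3/9 - 8*x^2/3 + sqrt(3)*x^2/2 - 4*x + 64*sqrt(3)*x/9


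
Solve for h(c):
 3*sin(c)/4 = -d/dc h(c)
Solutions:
 h(c) = C1 + 3*cos(c)/4


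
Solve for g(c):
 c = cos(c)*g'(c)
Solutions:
 g(c) = C1 + Integral(c/cos(c), c)


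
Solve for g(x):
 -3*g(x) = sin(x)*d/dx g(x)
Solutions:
 g(x) = C1*(cos(x) + 1)^(3/2)/(cos(x) - 1)^(3/2)


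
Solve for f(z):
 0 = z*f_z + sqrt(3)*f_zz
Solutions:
 f(z) = C1 + C2*erf(sqrt(2)*3^(3/4)*z/6)


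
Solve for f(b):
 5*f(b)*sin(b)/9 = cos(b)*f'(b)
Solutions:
 f(b) = C1/cos(b)^(5/9)


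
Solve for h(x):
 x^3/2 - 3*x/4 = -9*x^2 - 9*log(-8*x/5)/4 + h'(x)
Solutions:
 h(x) = C1 + x^4/8 + 3*x^3 - 3*x^2/8 + 9*x*log(-x)/4 + x*(-3*log(5) - 9/4 + 3*log(10)/4 + 6*log(2))


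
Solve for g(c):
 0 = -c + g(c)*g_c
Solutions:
 g(c) = -sqrt(C1 + c^2)
 g(c) = sqrt(C1 + c^2)


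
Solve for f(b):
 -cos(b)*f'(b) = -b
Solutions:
 f(b) = C1 + Integral(b/cos(b), b)


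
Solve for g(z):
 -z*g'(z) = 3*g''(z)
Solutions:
 g(z) = C1 + C2*erf(sqrt(6)*z/6)


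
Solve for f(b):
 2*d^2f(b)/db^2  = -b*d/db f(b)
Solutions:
 f(b) = C1 + C2*erf(b/2)


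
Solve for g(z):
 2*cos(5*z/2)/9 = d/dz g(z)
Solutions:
 g(z) = C1 + 4*sin(5*z/2)/45


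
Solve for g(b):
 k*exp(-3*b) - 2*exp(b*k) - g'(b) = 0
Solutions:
 g(b) = C1 - k*exp(-3*b)/3 - 2*exp(b*k)/k


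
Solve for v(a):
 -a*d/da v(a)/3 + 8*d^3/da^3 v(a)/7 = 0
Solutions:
 v(a) = C1 + Integral(C2*airyai(3^(2/3)*7^(1/3)*a/6) + C3*airybi(3^(2/3)*7^(1/3)*a/6), a)


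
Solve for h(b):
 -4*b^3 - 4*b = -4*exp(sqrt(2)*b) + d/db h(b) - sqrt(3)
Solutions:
 h(b) = C1 - b^4 - 2*b^2 + sqrt(3)*b + 2*sqrt(2)*exp(sqrt(2)*b)


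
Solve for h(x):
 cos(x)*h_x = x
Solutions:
 h(x) = C1 + Integral(x/cos(x), x)


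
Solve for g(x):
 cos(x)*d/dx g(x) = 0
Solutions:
 g(x) = C1


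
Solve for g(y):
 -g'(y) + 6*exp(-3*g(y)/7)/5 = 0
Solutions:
 g(y) = 7*log(C1 + 18*y/35)/3
 g(y) = 7*log(35^(2/3)*(-3^(1/3) - 3^(5/6)*I)*(C1 + 6*y)^(1/3)/70)
 g(y) = 7*log(35^(2/3)*(-3^(1/3) + 3^(5/6)*I)*(C1 + 6*y)^(1/3)/70)


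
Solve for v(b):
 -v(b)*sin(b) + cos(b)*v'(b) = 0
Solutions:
 v(b) = C1/cos(b)


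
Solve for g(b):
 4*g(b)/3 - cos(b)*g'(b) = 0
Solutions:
 g(b) = C1*(sin(b) + 1)^(2/3)/(sin(b) - 1)^(2/3)


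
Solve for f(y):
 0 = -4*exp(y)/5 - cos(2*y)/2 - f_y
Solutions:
 f(y) = C1 - 4*exp(y)/5 - sin(2*y)/4


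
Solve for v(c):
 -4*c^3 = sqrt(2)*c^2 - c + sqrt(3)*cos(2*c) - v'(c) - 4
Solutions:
 v(c) = C1 + c^4 + sqrt(2)*c^3/3 - c^2/2 - 4*c + sqrt(3)*sin(2*c)/2


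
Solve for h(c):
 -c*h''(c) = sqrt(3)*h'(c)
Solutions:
 h(c) = C1 + C2*c^(1 - sqrt(3))


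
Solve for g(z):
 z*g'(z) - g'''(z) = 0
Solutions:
 g(z) = C1 + Integral(C2*airyai(z) + C3*airybi(z), z)


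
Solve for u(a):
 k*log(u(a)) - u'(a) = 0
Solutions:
 li(u(a)) = C1 + a*k


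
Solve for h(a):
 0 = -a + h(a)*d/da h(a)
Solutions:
 h(a) = -sqrt(C1 + a^2)
 h(a) = sqrt(C1 + a^2)


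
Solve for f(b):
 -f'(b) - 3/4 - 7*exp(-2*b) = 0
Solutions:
 f(b) = C1 - 3*b/4 + 7*exp(-2*b)/2


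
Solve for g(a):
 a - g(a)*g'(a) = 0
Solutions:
 g(a) = -sqrt(C1 + a^2)
 g(a) = sqrt(C1 + a^2)


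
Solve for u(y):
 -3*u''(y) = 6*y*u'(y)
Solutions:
 u(y) = C1 + C2*erf(y)


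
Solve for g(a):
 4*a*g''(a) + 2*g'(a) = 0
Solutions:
 g(a) = C1 + C2*sqrt(a)


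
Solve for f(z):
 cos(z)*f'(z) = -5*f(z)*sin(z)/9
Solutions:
 f(z) = C1*cos(z)^(5/9)


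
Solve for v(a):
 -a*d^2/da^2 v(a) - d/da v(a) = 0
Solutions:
 v(a) = C1 + C2*log(a)


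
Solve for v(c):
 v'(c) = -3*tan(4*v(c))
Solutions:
 v(c) = -asin(C1*exp(-12*c))/4 + pi/4
 v(c) = asin(C1*exp(-12*c))/4


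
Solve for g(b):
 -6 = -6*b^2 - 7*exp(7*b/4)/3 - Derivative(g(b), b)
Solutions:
 g(b) = C1 - 2*b^3 + 6*b - 4*exp(7*b/4)/3


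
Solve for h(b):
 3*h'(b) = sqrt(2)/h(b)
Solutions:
 h(b) = -sqrt(C1 + 6*sqrt(2)*b)/3
 h(b) = sqrt(C1 + 6*sqrt(2)*b)/3


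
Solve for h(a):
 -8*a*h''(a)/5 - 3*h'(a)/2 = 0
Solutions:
 h(a) = C1 + C2*a^(1/16)


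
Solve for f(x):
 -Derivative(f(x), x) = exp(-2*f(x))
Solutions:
 f(x) = log(-sqrt(C1 - 2*x))
 f(x) = log(C1 - 2*x)/2


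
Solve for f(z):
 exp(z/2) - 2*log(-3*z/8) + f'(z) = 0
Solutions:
 f(z) = C1 + 2*z*log(-z) + 2*z*(-3*log(2) - 1 + log(3)) - 2*exp(z/2)


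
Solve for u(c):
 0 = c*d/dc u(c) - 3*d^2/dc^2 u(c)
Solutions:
 u(c) = C1 + C2*erfi(sqrt(6)*c/6)


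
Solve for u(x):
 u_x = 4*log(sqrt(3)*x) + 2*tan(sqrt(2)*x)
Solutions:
 u(x) = C1 + 4*x*log(x) - 4*x + 2*x*log(3) - sqrt(2)*log(cos(sqrt(2)*x))


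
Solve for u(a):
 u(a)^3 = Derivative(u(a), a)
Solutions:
 u(a) = -sqrt(2)*sqrt(-1/(C1 + a))/2
 u(a) = sqrt(2)*sqrt(-1/(C1 + a))/2


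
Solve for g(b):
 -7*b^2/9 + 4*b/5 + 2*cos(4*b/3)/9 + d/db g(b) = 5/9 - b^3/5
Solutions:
 g(b) = C1 - b^4/20 + 7*b^3/27 - 2*b^2/5 + 5*b/9 - sin(4*b/3)/6


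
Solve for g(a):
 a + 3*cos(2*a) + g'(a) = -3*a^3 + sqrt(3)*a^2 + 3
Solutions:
 g(a) = C1 - 3*a^4/4 + sqrt(3)*a^3/3 - a^2/2 + 3*a - 3*sin(a)*cos(a)


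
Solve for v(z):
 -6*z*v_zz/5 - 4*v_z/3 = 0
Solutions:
 v(z) = C1 + C2/z^(1/9)


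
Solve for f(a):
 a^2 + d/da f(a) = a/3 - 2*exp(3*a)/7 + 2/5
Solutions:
 f(a) = C1 - a^3/3 + a^2/6 + 2*a/5 - 2*exp(3*a)/21
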